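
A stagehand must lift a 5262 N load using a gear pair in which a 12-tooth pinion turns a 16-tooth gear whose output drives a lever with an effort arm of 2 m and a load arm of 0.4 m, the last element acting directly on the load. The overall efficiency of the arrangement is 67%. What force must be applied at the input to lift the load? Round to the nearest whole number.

1178 N

Gear pair MA = 16/12 = 1.3333.
Lever MA = effort arm / load arm = 2/0.4 = 5.
Combined ideal MA = 1.3333 × 5 = 6.6667.
Actual MA = 6.6667 × 0.67 = 4.4667.
Effort = load / actual MA = 5262 / 4.4667 = 1178.1 N.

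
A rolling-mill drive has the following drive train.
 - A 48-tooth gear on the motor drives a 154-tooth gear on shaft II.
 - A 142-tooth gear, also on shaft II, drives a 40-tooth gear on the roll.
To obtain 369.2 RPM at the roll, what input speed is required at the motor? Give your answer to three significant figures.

334 RPM

Overall ratio R = 3.2083 × 0.28169 = 0.90376.
Required input speed = output speed × R = 369.2 × 0.90376 = 333.67 RPM.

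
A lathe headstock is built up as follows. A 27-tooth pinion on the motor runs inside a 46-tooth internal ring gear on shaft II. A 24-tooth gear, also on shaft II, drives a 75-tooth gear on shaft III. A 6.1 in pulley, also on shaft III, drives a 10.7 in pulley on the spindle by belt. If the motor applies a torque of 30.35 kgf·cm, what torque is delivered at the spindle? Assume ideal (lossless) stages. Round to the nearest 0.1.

283.4 kgf·cm

internal gear 46/27 = 1.7037 → τ = 30.35·1.7037 = 51.707 kgf·cm
gear mesh 75/24 = 3.125 → τ = 51.707·3.125 = 161.59 kgf·cm
belt 10.7/6.1 = 1.7541 → τ = 161.59·1.7541 = 283.44 kgf·cm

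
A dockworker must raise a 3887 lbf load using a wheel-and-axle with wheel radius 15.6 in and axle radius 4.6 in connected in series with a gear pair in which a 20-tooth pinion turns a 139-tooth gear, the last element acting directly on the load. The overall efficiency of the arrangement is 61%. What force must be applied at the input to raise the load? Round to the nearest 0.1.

270.4 lbf

Wheel-and-axle MA = R/r = 15.6/4.6 = 3.3913.
Gear pair MA = 139/20 = 6.95.
Combined ideal MA = 3.3913 × 6.95 = 23.57.
Actual MA = 23.57 × 0.61 = 14.377.
Effort = load / actual MA = 3887 / 14.377 = 270.35 lbf.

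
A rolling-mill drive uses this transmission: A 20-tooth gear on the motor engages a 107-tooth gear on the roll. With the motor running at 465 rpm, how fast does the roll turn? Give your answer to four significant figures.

Gear mesh: ratio = 107/20 = 5.35, so the roll turns at 465 / 5.35 = 86.916 rpm.

86.92 rpm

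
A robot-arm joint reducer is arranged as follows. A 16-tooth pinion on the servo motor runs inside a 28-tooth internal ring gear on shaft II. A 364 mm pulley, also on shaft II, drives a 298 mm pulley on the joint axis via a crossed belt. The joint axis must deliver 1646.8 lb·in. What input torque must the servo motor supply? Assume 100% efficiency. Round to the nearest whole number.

1149 lb·in

Overall ratio R = 1.75 × 0.81868 = 1.4327.
Input torque = output torque / R = 1646.8 / 1.4327 = 1149.4 lb·in.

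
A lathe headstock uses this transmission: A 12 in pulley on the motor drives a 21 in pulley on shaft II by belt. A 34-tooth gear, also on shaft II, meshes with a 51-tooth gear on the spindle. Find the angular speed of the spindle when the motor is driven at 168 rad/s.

64 rad/s

Belt: ratio = 21/12 = 1.75, so shaft II turns at 168 / 1.75 = 96 rad/s.
Gear mesh: ratio = 51/34 = 1.5, so the spindle turns at 96 / 1.5 = 64 rad/s.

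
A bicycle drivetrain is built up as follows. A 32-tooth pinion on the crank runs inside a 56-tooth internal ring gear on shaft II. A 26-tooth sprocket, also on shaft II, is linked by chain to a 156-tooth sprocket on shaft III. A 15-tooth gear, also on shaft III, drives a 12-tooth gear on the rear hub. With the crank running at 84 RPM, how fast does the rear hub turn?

10 RPM

the crank → shaft II (internal gear, 56/32): 84 ÷ 1.75 = 48 RPM
shaft II → shaft III (chain, 156/26): 48 ÷ 6 = 8 RPM
shaft III → the rear hub (gear mesh, 12/15): 8 ÷ 0.8 = 10 RPM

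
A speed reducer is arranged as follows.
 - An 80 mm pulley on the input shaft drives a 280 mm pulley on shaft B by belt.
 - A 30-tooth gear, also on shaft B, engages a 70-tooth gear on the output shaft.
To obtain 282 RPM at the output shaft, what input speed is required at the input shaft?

Overall ratio R = 3.5 × 2.3333 = 8.1667.
Required input speed = output speed × R = 282 × 8.1667 = 2303 RPM.

2303 RPM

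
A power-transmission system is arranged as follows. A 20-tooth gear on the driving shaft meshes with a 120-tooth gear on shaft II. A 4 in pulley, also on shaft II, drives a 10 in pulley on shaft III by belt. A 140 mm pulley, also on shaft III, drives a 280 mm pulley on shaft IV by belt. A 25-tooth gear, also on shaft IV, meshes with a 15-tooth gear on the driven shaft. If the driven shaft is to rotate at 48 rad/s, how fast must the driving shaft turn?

Overall ratio R = 6 × 2.5 × 2 × 0.6 = 18.
Required input speed = output speed × R = 48 × 18 = 864 rad/s.

864 rad/s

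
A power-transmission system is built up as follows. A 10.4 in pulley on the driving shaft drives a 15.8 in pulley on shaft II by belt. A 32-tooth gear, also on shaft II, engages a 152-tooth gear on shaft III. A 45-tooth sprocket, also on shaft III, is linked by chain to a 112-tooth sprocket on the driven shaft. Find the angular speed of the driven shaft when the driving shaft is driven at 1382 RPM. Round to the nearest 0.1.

76.9 RPM

the driving shaft → shaft II (belt, 15.8/10.4): 1382 ÷ 1.5192 = 909.67 RPM
shaft II → shaft III (gear mesh, 152/32): 909.67 ÷ 4.75 = 191.51 RPM
shaft III → the driven shaft (chain, 112/45): 191.51 ÷ 2.4889 = 76.946 RPM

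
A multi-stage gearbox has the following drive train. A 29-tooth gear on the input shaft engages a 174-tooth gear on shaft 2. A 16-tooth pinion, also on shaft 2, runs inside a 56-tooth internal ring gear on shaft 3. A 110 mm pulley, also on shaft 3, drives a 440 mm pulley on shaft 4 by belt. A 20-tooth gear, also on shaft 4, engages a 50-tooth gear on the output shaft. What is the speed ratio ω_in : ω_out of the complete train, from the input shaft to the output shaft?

Each stage contributes driven/driver: gear mesh 174/29 = 6, internal gear 56/16 = 3.5, belt 440/110 = 4, gear mesh 50/20 = 2.5.
Overall: 6 × 3.5 × 4 × 2.5 = 210.

210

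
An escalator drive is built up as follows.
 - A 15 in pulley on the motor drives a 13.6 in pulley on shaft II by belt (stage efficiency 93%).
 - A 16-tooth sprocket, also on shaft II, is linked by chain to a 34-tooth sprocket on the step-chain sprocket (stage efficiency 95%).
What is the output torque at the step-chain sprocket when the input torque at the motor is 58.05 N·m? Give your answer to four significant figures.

After the belt (13.6/15): 58.05 × 0.90667 × 0.93 = 48.948 N·m
After the chain (34/16): 48.948 × 2.125 × 0.95 = 98.813 N·m

98.81 N·m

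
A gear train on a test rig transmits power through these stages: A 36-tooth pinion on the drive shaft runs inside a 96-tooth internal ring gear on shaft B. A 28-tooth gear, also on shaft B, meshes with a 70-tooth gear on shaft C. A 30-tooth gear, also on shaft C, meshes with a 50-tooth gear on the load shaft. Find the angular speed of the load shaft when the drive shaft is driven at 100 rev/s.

9 rev/s

Internal gear: ratio = 96/36 = 2.6667, so shaft B turns at 100 / 2.6667 = 37.5 rev/s.
Gear mesh: ratio = 70/28 = 2.5, so shaft C turns at 37.5 / 2.5 = 15 rev/s.
Gear mesh: ratio = 50/30 = 1.6667, so the load shaft turns at 15 / 1.6667 = 9 rev/s.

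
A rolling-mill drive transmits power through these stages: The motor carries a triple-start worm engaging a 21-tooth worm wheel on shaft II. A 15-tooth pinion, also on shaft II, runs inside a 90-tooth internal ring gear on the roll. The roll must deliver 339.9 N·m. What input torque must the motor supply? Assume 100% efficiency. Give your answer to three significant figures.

Overall ratio R = 7 × 6 = 42.
Input torque = output torque / R = 339.9 / 42 = 8.0929 N·m.

8.09 N·m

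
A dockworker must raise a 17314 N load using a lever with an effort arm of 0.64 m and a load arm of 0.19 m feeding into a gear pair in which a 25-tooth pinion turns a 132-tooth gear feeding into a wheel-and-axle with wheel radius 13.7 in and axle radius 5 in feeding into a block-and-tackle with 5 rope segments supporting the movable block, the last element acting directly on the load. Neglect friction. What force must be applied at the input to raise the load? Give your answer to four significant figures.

Lever MA = effort arm / load arm = 0.64/0.19 = 3.3684.
Gear pair MA = 132/25 = 5.28.
Wheel-and-axle MA = R/r = 13.7/5 = 2.74.
Block-and-tackle MA = number of supporting rope parts = 5.
Combined ideal MA = 3.3684 × 5.28 × 2.74 × 5 = 243.66.
Effort = load / MA = 17314 / 243.66 = 71.059 N.

71.06 N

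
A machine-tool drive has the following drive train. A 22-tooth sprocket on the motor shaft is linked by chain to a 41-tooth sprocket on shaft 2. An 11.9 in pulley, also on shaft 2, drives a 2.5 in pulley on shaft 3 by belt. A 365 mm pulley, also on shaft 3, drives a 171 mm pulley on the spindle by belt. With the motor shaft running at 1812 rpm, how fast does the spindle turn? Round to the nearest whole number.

chain 41/22 = 1.8636 → 1812/1.8636 = 972.29 rpm
belt 2.5/11.9 = 0.21008 → 972.29/0.21008 = 4628.1 rpm
belt 171/365 = 0.46849 → 4628.1/0.46849 = 9878.7 rpm

9879 rpm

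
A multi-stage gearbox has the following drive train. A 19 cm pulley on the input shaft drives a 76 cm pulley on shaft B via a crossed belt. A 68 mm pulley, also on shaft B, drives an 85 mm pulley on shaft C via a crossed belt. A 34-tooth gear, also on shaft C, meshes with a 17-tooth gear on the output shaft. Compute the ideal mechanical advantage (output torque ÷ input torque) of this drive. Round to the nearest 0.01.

2.50

Each stage contributes driven/driver: belt 76/19 = 4, belt 85/68 = 1.25, gear mesh 17/34 = 0.5.
Overall: 4 × 1.25 × 0.5 = 2.5.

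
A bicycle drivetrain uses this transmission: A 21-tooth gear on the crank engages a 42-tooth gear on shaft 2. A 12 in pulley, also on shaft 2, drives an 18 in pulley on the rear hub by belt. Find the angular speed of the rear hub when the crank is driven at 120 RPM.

the crank → shaft 2 (gear mesh, 42/21): 120 ÷ 2 = 60 RPM
shaft 2 → the rear hub (belt, 18/12): 60 ÷ 1.5 = 40 RPM

40 RPM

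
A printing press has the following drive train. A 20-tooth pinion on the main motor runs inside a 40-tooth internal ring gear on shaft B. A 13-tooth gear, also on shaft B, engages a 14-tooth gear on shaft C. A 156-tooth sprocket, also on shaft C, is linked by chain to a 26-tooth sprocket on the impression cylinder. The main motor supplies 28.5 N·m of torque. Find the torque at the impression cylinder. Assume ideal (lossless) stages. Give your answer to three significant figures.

internal gear 40/20 = 2 → τ = 28.5·2 = 57 N·m
gear mesh 14/13 = 1.0769 → τ = 57·1.0769 = 61.385 N·m
chain 26/156 = 0.16667 → τ = 61.385·0.16667 = 10.231 N·m

10.2 N·m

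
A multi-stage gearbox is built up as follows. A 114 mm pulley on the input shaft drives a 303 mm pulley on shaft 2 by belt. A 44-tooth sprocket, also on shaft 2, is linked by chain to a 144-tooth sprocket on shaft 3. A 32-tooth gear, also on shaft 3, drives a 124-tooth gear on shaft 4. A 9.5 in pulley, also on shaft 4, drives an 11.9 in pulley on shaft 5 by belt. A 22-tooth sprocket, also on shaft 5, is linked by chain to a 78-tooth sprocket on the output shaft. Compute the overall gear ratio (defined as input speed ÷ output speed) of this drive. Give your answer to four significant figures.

Each stage contributes driven/driver: belt 303/114 = 2.6579, chain 144/44 = 3.2727, gear mesh 124/32 = 3.875, belt 11.9/9.5 = 1.2526, chain 78/22 = 3.5455.
Overall: 2.6579 × 3.2727 × 3.875 × 1.2526 × 3.5455 = 149.7.

149.7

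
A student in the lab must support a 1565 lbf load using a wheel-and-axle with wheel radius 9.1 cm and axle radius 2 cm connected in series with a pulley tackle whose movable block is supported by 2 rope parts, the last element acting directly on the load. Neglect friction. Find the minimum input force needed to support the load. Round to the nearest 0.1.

Wheel-and-axle MA = R/r = 9.1/2 = 4.55.
Block-and-tackle MA = number of supporting rope parts = 2.
Combined ideal MA = 4.55 × 2 = 9.1.
Effort = load / MA = 1565 / 9.1 = 171.98 lbf.

172.0 lbf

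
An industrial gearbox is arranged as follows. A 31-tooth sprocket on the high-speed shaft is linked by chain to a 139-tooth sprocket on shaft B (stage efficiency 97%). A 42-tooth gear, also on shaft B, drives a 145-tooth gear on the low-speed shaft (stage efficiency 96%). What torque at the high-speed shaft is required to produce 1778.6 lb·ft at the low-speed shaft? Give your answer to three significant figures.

123 lb·ft

Overall ratio R = 4.4839 × 3.4524 = 15.48; overall efficiency η = 0.97 × 0.96 = 0.9312.
Input torque = output torque / (R × η) = 1778.6 / (15.48 × 0.9312) = 123.39 lb·ft.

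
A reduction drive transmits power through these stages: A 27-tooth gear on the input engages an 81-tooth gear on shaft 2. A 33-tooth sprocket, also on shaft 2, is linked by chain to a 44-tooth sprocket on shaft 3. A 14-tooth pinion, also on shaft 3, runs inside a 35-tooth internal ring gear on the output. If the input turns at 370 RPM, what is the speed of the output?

37 RPM

Gear mesh: ratio = 81/27 = 3, so shaft 2 turns at 370 / 3 = 123.33 RPM.
Chain: ratio = 44/33 = 1.3333, so shaft 3 turns at 123.33 / 1.3333 = 92.5 RPM.
Internal gear: ratio = 35/14 = 2.5, so the output turns at 92.5 / 2.5 = 37 RPM.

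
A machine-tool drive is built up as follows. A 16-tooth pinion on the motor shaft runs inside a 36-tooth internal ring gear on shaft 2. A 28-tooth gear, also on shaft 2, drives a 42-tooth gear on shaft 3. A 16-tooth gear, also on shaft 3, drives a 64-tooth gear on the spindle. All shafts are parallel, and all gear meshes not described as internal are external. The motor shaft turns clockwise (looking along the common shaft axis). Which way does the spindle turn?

clockwise

the motor shaft → shaft 2: internal mesh, same direction → CW.
shaft 2 → shaft 3: external mesh, 1 reversal → CCW.
shaft 3 → the spindle: external mesh, 1 reversal → CW.
2 reversals in total — an even number — so the spindle turns the same way as the motor shaft.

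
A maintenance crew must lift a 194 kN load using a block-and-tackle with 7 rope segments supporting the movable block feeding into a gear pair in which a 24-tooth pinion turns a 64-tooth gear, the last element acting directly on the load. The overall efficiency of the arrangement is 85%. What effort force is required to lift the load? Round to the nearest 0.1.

12.2 kN

Block-and-tackle MA = number of supporting rope parts = 7.
Gear pair MA = 64/24 = 2.6667.
Combined ideal MA = 7 × 2.6667 = 18.667.
Actual MA = 18.667 × 0.85 = 15.867.
Effort = load / actual MA = 194 / 15.867 = 12.227 kN.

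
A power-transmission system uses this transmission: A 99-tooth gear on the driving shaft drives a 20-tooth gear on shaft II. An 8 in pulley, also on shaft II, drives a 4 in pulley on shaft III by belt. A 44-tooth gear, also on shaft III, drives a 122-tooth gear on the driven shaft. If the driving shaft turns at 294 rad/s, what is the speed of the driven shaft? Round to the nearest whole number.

1050 rad/s

gear mesh 20/99 = 0.20202 → 294/0.20202 = 1455.3 rad/s
belt 4/8 = 0.5 → 1455.3/0.5 = 2910.6 rad/s
gear mesh 122/44 = 2.7727 → 2910.6/2.7727 = 1049.7 rad/s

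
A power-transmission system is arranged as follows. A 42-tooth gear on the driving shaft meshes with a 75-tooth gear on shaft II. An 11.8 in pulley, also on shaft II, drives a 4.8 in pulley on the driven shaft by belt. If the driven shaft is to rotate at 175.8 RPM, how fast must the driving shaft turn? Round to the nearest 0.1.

127.7 RPM

Overall ratio R = 1.7857 × 0.40678 = 0.72639.
Required input speed = output speed × R = 175.8 × 0.72639 = 127.7 RPM.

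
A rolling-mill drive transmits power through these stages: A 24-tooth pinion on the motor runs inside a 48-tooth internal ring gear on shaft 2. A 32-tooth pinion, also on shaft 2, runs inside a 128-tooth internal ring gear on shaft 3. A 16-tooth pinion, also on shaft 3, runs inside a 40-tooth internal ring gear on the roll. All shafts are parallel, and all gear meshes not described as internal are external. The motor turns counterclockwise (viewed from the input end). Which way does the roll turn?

the motor → shaft 2: internal mesh, same direction → CCW.
shaft 2 → shaft 3: internal mesh, same direction → CCW.
shaft 3 → the roll: internal mesh, same direction → CCW.
0 reversals in total — an even number — so the roll turns the same way as the motor.

counterclockwise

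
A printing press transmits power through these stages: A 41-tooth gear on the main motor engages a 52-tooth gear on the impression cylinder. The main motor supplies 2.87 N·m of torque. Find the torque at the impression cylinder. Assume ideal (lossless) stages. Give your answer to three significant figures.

After the gear mesh (52/41): 2.87 × 1.2683 = 3.64 N·m

3.64 N·m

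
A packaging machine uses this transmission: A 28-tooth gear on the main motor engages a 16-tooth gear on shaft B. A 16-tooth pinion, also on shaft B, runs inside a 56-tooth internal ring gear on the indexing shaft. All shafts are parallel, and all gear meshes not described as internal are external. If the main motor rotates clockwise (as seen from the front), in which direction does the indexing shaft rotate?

the main motor → shaft B: external mesh, 1 reversal → CCW.
shaft B → the indexing shaft: internal mesh, same direction → CCW.
1 reversal in total — an odd number — so the indexing shaft turns opposite to the main motor.

counterclockwise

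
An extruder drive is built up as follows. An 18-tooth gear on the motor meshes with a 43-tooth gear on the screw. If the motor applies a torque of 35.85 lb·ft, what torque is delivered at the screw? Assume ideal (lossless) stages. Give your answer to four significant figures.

85.64 lb·ft

Gear mesh: ratio = 43/18 = 2.3889; torque at the screw = 35.85 × 2.3889 = 85.642 lb·ft.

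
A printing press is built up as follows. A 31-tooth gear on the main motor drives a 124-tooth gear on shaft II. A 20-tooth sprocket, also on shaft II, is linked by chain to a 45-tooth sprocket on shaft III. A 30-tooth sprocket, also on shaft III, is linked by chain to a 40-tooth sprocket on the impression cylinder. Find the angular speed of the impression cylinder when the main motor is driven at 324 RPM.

27 RPM

Gear mesh: ratio = 124/31 = 4, so shaft II turns at 324 / 4 = 81 RPM.
Chain: ratio = 45/20 = 2.25, so shaft III turns at 81 / 2.25 = 36 RPM.
Chain: ratio = 40/30 = 1.3333, so the impression cylinder turns at 36 / 1.3333 = 27 RPM.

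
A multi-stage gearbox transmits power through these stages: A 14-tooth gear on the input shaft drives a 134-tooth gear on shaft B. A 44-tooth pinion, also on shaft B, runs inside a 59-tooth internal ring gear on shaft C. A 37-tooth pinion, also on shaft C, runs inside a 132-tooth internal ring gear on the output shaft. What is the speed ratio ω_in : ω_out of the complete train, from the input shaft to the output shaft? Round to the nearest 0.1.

45.8

Each stage contributes driven/driver: gear mesh 134/14 = 9.5714, internal gear 59/44 = 1.3409, internal gear 132/37 = 3.5676.
Overall: 9.5714 × 1.3409 × 3.5676 = 45.788.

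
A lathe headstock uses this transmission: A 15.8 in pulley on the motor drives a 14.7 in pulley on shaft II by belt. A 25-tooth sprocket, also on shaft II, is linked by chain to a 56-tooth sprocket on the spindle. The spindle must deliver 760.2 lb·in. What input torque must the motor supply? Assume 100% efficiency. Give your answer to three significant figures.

Overall ratio R = 0.93038 × 2.24 = 2.0841.
Input torque = output torque / R = 760.2 / 2.0841 = 364.77 lb·in.

365 lb·in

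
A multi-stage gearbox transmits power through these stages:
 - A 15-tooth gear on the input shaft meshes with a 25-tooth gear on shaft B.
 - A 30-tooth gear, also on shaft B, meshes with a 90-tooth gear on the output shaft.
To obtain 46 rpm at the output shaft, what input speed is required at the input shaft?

Overall ratio R = 1.6667 × 3 = 5.
Required input speed = output speed × R = 46 × 5 = 230 rpm.

230 rpm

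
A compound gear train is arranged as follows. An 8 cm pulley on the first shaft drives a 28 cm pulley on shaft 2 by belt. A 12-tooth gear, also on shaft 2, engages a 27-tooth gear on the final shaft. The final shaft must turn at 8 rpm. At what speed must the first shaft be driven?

Overall ratio R = 3.5 × 2.25 = 7.875.
Required input speed = output speed × R = 8 × 7.875 = 63 rpm.

63 rpm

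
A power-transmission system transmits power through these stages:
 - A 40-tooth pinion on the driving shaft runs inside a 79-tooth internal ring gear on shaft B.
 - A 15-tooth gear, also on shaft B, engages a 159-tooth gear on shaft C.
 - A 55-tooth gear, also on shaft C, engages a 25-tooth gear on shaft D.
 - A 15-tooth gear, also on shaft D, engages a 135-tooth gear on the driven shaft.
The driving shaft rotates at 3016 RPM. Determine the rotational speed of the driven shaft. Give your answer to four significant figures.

internal gear 79/40 = 1.975 → 3016/1.975 = 1527.1 RPM
gear mesh 159/15 = 10.6 → 1527.1/10.6 = 144.06 RPM
gear mesh 25/55 = 0.45455 → 144.06/0.45455 = 316.94 RPM
gear mesh 135/15 = 9 → 316.94/9 = 35.216 RPM

35.22 RPM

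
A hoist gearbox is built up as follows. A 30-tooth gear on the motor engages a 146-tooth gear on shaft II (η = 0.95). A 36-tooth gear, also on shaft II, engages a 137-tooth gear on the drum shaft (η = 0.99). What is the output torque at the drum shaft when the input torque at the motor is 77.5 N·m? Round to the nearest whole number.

After the gear mesh (146/30): 77.5 × 4.8667 × 0.95 = 358.31 N·m
After the gear mesh (137/36): 358.31 × 3.8056 × 0.99 = 1349.9 N·m

1350 N·m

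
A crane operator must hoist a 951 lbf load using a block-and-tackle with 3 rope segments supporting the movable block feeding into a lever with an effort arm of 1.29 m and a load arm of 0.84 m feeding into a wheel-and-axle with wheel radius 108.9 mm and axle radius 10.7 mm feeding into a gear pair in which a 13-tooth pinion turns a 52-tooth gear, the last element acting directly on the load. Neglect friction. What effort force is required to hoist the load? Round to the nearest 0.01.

Block-and-tackle MA = number of supporting rope parts = 3.
Lever MA = effort arm / load arm = 1.29/0.84 = 1.5357.
Wheel-and-axle MA = R/r = 108.9/10.7 = 10.178.
Gear pair MA = 52/13 = 4.
Combined ideal MA = 3 × 1.5357 × 10.178 × 4 = 187.56.
Effort = load / MA = 951 / 187.56 = 5.0704 lbf.

5.07 lbf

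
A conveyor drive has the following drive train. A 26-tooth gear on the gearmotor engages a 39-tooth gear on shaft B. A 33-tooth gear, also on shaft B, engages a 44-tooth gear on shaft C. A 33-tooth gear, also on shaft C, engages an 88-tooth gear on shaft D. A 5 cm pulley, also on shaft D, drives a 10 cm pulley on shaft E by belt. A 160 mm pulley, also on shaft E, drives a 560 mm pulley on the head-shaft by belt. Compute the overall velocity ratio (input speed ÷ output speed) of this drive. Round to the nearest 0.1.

Each stage contributes driven/driver: gear mesh 39/26 = 1.5, gear mesh 44/33 = 1.3333, gear mesh 88/33 = 2.6667, belt 10/5 = 2, belt 560/160 = 3.5.
Overall: 1.5 × 1.3333 × 2.6667 × 2 × 3.5 = 37.333.

37.3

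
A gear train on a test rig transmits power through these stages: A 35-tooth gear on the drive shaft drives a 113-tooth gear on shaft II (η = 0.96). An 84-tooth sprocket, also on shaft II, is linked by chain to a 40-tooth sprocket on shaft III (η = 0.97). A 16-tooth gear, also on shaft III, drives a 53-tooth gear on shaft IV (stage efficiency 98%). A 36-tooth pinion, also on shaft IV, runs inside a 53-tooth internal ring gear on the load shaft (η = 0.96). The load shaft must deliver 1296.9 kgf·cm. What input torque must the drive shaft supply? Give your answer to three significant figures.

Overall ratio R = 3.2286 × 0.47619 × 3.3125 × 1.4722 = 7.4976; overall efficiency η = 0.96 × 0.97 × 0.98 × 0.96 = 0.8761.
Input torque = output torque / (R × η) = 1296.9 / (7.4976 × 0.8761) = 197.44 kgf·cm.

197 kgf·cm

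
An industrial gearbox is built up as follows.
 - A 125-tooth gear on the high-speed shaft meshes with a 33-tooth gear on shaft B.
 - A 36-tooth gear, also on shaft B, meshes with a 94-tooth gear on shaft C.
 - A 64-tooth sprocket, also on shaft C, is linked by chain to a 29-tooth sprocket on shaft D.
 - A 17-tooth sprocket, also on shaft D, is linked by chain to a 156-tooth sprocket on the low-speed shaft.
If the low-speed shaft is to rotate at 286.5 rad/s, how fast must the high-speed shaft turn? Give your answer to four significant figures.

821.2 rad/s

Overall ratio R = 0.264 × 2.6111 × 0.45312 × 9.1765 = 2.8663.
Required input speed = output speed × R = 286.5 × 2.8663 = 821.2 rad/s.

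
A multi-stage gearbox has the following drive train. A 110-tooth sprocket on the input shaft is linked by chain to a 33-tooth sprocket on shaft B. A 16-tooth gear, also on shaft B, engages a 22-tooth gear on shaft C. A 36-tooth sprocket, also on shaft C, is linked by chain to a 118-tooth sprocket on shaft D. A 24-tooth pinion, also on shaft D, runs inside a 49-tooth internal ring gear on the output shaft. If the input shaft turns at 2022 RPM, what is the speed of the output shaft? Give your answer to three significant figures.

732 RPM

the input shaft → shaft B (chain, 33/110): 2022 ÷ 0.3 = 6740 RPM
shaft B → shaft C (gear mesh, 22/16): 6740 ÷ 1.375 = 4901.8 RPM
shaft C → shaft D (chain, 118/36): 4901.8 ÷ 3.2778 = 1495.5 RPM
shaft D → the output shaft (internal gear, 49/24): 1495.5 ÷ 2.0417 = 732.48 RPM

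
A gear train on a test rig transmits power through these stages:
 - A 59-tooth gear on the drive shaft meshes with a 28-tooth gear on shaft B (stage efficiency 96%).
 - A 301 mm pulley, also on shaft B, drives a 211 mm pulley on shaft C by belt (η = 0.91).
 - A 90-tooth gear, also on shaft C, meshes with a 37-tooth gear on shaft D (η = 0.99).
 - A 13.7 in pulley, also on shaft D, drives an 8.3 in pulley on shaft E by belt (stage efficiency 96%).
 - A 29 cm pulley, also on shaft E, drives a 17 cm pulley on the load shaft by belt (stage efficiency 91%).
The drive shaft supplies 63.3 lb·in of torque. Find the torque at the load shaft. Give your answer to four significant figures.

2.323 lb·in

gear mesh 28/59 = 0.47458 → τ = 63.3·0.47458·0.96 = 28.839 lb·in
belt 211/301 = 0.701 → τ = 28.839·0.701·0.91 = 18.397 lb·in
gear mesh 37/90 = 0.41111 → τ = 18.397·0.41111·0.99 = 7.4874 lb·in
belt 8.3/13.7 = 0.60584 → τ = 7.4874·0.60584·0.96 = 4.3547 lb·in
belt 17/29 = 0.58621 → τ = 4.3547·0.58621·0.91 = 2.323 lb·in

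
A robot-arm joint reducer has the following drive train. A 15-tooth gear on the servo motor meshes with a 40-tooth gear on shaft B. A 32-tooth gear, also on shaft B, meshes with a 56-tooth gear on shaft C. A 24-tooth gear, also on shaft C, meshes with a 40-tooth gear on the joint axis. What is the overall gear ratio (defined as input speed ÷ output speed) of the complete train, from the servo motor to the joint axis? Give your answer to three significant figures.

Each stage contributes driven/driver: gear mesh 40/15 = 2.6667, gear mesh 56/32 = 1.75, gear mesh 40/24 = 1.6667.
Overall: 2.6667 × 1.75 × 1.6667 = 7.7778.

7.78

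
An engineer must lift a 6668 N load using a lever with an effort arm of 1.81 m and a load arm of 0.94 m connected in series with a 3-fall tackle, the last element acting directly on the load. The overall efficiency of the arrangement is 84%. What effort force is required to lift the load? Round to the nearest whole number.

Lever MA = effort arm / load arm = 1.81/0.94 = 1.9255.
Block-and-tackle MA = number of supporting rope parts = 3.
Combined ideal MA = 1.9255 × 3 = 5.7766.
Actual MA = 5.7766 × 0.84 = 4.8523.
Effort = load / actual MA = 6668 / 4.8523 = 1374.2 N.

1374 N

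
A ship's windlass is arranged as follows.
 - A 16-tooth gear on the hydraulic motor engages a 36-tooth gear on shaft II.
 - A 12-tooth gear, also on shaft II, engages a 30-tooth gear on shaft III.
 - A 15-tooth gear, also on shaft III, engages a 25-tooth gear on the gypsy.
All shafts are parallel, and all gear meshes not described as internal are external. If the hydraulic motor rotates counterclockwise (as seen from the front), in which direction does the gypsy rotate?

clockwise

the hydraulic motor → shaft II: external mesh, 1 reversal → CW.
shaft II → shaft III: external mesh, 1 reversal → CCW.
shaft III → the gypsy: external mesh, 1 reversal → CW.
3 reversals in total — an odd number — so the gypsy turns opposite to the hydraulic motor.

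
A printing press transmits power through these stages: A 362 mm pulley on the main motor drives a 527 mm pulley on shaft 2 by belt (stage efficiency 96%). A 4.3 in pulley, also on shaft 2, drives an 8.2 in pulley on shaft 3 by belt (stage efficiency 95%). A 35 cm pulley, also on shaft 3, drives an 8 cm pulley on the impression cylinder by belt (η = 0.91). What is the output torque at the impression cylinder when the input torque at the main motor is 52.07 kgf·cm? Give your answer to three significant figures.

After the belt (527/362): 52.07 × 1.4558 × 0.96 = 72.771 kgf·cm
After the belt (8.2/4.3): 72.771 × 1.907 × 0.95 = 131.83 kgf·cm
After the belt (8/35): 131.83 × 0.22857 × 0.91 = 27.422 kgf·cm

27.4 kgf·cm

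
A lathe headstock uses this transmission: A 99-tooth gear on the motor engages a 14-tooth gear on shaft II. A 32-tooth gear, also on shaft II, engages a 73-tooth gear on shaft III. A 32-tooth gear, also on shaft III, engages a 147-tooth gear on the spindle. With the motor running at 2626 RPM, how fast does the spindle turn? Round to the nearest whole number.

1772 RPM

the motor → shaft II (gear mesh, 14/99): 2626 ÷ 0.14141 = 18570 RPM
shaft II → shaft III (gear mesh, 73/32): 18570 ÷ 2.2812 = 8140.1 RPM
shaft III → the spindle (gear mesh, 147/32): 8140.1 ÷ 4.5938 = 1772 RPM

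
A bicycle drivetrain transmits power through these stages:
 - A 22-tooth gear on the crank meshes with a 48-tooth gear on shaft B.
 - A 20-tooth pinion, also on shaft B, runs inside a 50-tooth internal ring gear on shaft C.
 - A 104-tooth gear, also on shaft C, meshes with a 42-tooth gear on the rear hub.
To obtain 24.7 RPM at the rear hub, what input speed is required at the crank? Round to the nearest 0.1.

Overall ratio R = 2.1818 × 2.5 × 0.40385 = 2.2028.
Required input speed = output speed × R = 24.7 × 2.2028 = 54.409 RPM.

54.4 RPM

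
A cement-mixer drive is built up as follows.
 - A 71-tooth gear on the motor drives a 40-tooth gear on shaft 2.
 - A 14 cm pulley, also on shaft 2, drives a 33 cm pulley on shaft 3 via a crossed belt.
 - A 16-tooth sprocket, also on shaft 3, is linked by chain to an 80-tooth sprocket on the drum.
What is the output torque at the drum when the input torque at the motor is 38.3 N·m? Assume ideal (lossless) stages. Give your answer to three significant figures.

254 N·m

After the gear mesh (40/71): 38.3 × 0.56338 = 21.577 N·m
After the belt (33/14): 21.577 × 2.3571 = 50.861 N·m
After the chain (80/16): 50.861 × 5 = 254.31 N·m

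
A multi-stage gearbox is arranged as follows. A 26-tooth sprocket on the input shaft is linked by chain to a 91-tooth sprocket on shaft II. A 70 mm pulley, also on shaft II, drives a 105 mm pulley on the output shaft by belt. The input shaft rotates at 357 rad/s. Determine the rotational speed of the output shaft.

the input shaft → shaft II (chain, 91/26): 357 ÷ 3.5 = 102 rad/s
shaft II → the output shaft (belt, 105/70): 102 ÷ 1.5 = 68 rad/s

68 rad/s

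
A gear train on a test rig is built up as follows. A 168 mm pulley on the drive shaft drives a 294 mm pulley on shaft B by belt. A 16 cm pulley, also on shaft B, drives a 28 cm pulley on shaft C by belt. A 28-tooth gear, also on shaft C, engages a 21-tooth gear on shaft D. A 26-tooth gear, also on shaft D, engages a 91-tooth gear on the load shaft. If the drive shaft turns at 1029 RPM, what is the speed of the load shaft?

128 RPM

belt 294/168 = 1.75 → 1029/1.75 = 588 RPM
belt 28/16 = 1.75 → 588/1.75 = 336 RPM
gear mesh 21/28 = 0.75 → 336/0.75 = 448 RPM
gear mesh 91/26 = 3.5 → 448/3.5 = 128 RPM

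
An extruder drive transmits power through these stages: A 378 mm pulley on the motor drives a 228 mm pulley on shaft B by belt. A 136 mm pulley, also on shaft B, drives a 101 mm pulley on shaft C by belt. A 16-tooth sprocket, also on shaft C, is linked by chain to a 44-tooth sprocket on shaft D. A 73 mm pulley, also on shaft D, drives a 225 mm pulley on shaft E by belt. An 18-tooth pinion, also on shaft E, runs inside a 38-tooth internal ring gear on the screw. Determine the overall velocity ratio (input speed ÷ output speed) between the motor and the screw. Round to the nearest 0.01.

Each stage contributes driven/driver: belt 228/378 = 0.60317, belt 101/136 = 0.74265, chain 44/16 = 2.75, belt 225/73 = 3.0822, internal gear 38/18 = 2.1111.
Overall: 0.60317 × 0.74265 × 2.75 × 3.0822 × 2.1111 = 8.0155.

8.02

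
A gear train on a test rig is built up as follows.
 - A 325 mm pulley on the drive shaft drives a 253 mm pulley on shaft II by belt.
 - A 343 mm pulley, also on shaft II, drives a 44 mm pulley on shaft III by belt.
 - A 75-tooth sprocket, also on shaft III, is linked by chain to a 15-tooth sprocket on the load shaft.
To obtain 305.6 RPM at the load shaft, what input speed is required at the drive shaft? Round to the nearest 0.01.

6.10 RPM

Overall ratio R = 0.77846 × 0.12828 × 0.2 = 0.019972.
Required input speed = output speed × R = 305.6 × 0.019972 = 6.1035 RPM.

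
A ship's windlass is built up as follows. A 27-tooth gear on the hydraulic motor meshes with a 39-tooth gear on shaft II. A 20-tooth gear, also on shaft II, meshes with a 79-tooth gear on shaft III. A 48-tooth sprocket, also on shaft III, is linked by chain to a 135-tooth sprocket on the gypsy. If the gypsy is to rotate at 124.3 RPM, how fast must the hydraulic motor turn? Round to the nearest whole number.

Overall ratio R = 1.4444 × 3.95 × 2.8125 = 16.047.
Required input speed = output speed × R = 124.3 × 16.047 = 1994.6 RPM.

1995 RPM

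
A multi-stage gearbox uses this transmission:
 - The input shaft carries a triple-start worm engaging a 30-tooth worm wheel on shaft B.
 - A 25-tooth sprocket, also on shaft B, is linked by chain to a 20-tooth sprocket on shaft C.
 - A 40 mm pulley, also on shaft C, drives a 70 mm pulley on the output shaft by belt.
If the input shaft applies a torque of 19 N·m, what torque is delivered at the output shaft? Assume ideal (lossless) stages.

After the worm (30/3): 19 × 10 = 190 N·m
After the chain (20/25): 190 × 0.8 = 152 N·m
After the belt (70/40): 152 × 1.75 = 266 N·m

266 N·m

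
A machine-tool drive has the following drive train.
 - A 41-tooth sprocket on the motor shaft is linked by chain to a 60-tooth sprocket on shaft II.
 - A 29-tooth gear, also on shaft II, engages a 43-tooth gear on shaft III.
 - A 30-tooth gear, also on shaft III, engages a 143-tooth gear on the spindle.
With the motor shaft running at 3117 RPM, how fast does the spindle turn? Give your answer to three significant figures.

301 RPM

chain 60/41 = 1.4634 → 3117/1.4634 = 2130 RPM
gear mesh 43/29 = 1.4828 → 2130/1.4828 = 1436.5 RPM
gear mesh 143/30 = 4.7667 → 1436.5/4.7667 = 301.36 RPM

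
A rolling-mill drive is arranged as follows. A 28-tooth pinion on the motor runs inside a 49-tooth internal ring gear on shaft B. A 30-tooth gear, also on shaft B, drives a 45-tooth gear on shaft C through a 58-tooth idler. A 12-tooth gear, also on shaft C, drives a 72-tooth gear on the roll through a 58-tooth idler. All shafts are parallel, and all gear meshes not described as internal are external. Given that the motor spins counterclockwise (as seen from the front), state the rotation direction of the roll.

the motor → shaft B: internal mesh, same direction → CCW.
shaft B → shaft C: driver → idler → driven is 2 external meshes, 2 reversals → CCW.
shaft C → the roll: driver → idler → driven is 2 external meshes, 2 reversals → CCW.
4 reversals in total — an even number — so the roll turns the same way as the motor.

counterclockwise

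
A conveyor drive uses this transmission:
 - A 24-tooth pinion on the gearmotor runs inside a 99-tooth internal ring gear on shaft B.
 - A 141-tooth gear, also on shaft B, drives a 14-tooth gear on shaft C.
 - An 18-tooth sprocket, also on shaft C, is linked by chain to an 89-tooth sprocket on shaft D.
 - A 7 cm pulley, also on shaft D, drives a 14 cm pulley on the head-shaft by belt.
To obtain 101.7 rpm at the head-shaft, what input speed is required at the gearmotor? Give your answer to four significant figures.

411.9 rpm

Overall ratio R = 4.125 × 0.099291 × 4.9444 × 2 = 4.0502.
Required input speed = output speed × R = 101.7 × 4.0502 = 411.91 rpm.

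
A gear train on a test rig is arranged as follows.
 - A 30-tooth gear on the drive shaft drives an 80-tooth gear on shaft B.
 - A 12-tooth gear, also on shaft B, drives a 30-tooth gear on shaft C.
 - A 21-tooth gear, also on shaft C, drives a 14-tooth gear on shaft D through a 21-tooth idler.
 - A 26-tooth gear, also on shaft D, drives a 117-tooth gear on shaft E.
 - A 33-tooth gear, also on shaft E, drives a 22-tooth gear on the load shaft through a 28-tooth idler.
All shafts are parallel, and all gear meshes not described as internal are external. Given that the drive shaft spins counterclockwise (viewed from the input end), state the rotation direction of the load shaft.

the drive shaft → shaft B: external mesh, 1 reversal → CW.
shaft B → shaft C: external mesh, 1 reversal → CCW.
shaft C → shaft D: driver → idler → driven is 2 external meshes, 2 reversals → CCW.
shaft D → shaft E: external mesh, 1 reversal → CW.
shaft E → the load shaft: driver → idler → driven is 2 external meshes, 2 reversals → CW.
7 reversals in total — an odd number — so the load shaft turns opposite to the drive shaft.

clockwise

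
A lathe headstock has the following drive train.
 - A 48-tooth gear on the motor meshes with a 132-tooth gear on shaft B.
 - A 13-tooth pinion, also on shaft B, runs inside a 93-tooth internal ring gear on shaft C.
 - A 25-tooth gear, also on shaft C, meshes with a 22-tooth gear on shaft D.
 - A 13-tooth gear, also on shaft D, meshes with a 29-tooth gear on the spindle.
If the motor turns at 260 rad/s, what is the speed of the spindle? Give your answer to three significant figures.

6.73 rad/s

Gear mesh: ratio = 132/48 = 2.75, so shaft B turns at 260 / 2.75 = 94.545 rad/s.
Internal gear: ratio = 93/13 = 7.1538, so shaft C turns at 94.545 / 7.1538 = 13.216 rad/s.
Gear mesh: ratio = 22/25 = 0.88, so shaft D turns at 13.216 / 0.88 = 15.018 rad/s.
Gear mesh: ratio = 29/13 = 2.2308, so the spindle turns at 15.018 / 2.2308 = 6.7323 rad/s.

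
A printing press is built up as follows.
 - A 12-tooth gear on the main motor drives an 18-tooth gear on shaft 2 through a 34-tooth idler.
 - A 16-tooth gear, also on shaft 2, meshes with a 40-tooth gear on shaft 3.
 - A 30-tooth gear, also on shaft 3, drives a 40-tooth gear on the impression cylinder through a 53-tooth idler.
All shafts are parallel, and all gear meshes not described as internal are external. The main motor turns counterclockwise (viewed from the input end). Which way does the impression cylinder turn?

the main motor → shaft 2: driver → idler → driven is 2 external meshes, 2 reversals → CCW.
shaft 2 → shaft 3: external mesh, 1 reversal → CW.
shaft 3 → the impression cylinder: driver → idler → driven is 2 external meshes, 2 reversals → CW.
5 reversals in total — an odd number — so the impression cylinder turns opposite to the main motor.

clockwise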